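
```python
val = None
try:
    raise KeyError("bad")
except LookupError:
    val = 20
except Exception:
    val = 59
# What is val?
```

Step-by-step execution trace:
1. `raise KeyError(...)` raises KeyError.
2. `except LookupError` matches (KeyError is a subclass of LookupError) → val = 20.
3. `except Exception` is not reached.
Result: 20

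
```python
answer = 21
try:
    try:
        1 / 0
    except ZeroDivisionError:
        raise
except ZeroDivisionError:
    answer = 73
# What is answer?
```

Step-by-step execution trace:
1. Inner try: `1 / 0` raises ZeroDivisionError.
2. Inner `except ZeroDivisionError` matches; bare `raise` re-raises the same ZeroDivisionError.
3. Outer `except ZeroDivisionError` matches → answer = 73.
Result: 73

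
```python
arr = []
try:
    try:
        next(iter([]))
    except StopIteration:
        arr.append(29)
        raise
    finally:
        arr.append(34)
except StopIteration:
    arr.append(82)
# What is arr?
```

Step-by-step execution trace:
1. Inner try: `next(iter([]))` raises StopIteration.
2. Inner `except StopIteration` matches → `arr.append(29)` → arr = [29].
3. bare `raise` re-raises StopIteration.
4. Inner `finally` runs during unwinding: `arr.append(34)` → arr = [29, 34].
5. Outer `except StopIteration` matches → `arr.append(82)` → arr = [29, 34, 82].
Result: [29, 34, 82]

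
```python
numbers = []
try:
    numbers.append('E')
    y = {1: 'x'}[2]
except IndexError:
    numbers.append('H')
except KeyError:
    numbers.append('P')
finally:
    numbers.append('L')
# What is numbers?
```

Step-by-step execution trace:
1. try: `numbers.append('E')` → numbers = ['E'].
2. `y = {1: 'x'}[2]` raises KeyError.
3. `except IndexError` does not match KeyError; skipped.
4. `except KeyError` matches → `numbers.append('P')` → numbers = ['E', 'P'].
5. finally always runs: `numbers.append('L')` → numbers = ['E', 'P', 'L'].
Result: ['E', 'P', 'L']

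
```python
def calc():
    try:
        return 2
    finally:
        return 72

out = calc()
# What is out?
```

Step-by-step execution trace:
1. `calc()` enters try: `return 2` sets pending return value 2.
2. Before returning, `finally: return 72` runs and overrides the pending return.
3. calc() returns 72 → out = 72.
Result: 72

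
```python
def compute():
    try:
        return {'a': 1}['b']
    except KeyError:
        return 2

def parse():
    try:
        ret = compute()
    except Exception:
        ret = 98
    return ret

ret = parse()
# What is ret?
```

Step-by-step execution trace:
1. `parse()` calls `compute()`.
2. In compute: `{'a': 1}['b']` raises KeyError; `except KeyError` catches it → returns 2.
3. In parse: `ret = compute()` → ret = 2. No exception reaches parse.
4. `except Exception` is skipped; parse returns 2.
5. ret = 2.
Result: 2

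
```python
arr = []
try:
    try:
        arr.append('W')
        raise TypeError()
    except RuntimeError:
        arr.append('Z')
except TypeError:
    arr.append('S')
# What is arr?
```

Step-by-step execution trace:
1. Inner try: `arr.append('W')` → arr = ['W'].
2. `raise TypeError()` raises TypeError.
3. Inner `except RuntimeError` does not match TypeError; exception propagates to outer try.
4. Outer `except TypeError` matches → `arr.append('S')` → arr = ['W', 'S'].
Result: ['W', 'S']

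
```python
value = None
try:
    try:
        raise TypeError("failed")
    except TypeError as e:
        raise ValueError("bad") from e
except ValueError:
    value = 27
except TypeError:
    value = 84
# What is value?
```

Step-by-step execution trace:
1. Inner try raises TypeError; inner `except TypeError as e` catches it.
2. `raise ValueError(...) from e` raises ValueError (TypeError is attached as __cause__, but only ValueError is active).
3. Outer `except ValueError` matches → value = 27.
4. `except TypeError` is not reached.
Result: 27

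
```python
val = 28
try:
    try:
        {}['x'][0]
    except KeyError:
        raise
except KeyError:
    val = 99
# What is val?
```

Step-by-step execution trace:
1. Inner try: `{}['x'][0]` raises KeyError.
2. Inner `except KeyError` matches; bare `raise` re-raises the same KeyError.
3. Outer `except KeyError` matches → val = 99.
Result: 99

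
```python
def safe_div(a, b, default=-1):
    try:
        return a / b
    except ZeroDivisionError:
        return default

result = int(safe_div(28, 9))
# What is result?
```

Step-by-step execution trace:
1. `safe_div(28, 9)` enters try: `return 28 / 9` → returns 3.111111111111111. No exception raised.
2. `except ZeroDivisionError` is skipped.
3. `int(3.111111111111111)` → 3 → result = 3.
Result: 3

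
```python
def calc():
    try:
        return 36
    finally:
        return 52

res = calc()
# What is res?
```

Step-by-step execution trace:
1. `calc()` enters try: `return 36` sets pending return value 36.
2. Before returning, `finally: return 52` runs and overrides the pending return.
3. calc() returns 52 → res = 52.
Result: 52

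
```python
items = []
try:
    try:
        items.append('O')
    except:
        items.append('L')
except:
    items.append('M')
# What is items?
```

Step-by-step execution trace:
1. Inner try: `items.append('O')` → items = ['O']. No exception raised.
2. Inner `except` is skipped.
3. Inner try completes normally; outer `except` is skipped.
Result: ['O']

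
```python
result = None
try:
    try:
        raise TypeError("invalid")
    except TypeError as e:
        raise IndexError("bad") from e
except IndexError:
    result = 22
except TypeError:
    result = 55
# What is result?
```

Step-by-step execution trace:
1. Inner try raises TypeError; inner `except TypeError as e` catches it.
2. `raise IndexError(...) from e` raises IndexError (TypeError is attached as __cause__, but only IndexError is active).
3. Outer `except IndexError` matches → result = 22.
4. `except TypeError` is not reached.
Result: 22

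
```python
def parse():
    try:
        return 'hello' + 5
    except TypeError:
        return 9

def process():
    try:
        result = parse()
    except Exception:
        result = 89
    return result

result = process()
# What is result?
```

Step-by-step execution trace:
1. `process()` calls `parse()`.
2. In parse: `'hello' + 5` raises TypeError; `except TypeError` catches it → returns 9.
3. In process: `result = parse()` → result = 9. No exception reaches process.
4. `except Exception` is skipped; process returns 9.
5. result = 9.
Result: 9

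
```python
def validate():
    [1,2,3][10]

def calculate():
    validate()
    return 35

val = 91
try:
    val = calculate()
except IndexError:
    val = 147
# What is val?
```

Step-by-step execution trace:
1. val starts at 91.
2. try: `calculate()` calls `validate()`.
3. `validate()` evaluates `[1,2,3][10]`, which raises IndexError; it propagates through calculate (uncaught).
4. `return 35` in calculate is not reached; the assignment to val does not complete.
5. `except IndexError` matches → val = 147.
Result: 147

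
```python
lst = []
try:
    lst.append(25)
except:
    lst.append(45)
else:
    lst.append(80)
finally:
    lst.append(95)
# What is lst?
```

Step-by-step execution trace:
1. try: `lst.append(25)` → lst = [25]. No exception raised.
2. `except` is skipped.
3. `else` runs: `lst.append(80)` → lst = [25, 80].
4. `finally` always runs: `lst.append(95)` → lst = [25, 80, 95].
Result: [25, 80, 95]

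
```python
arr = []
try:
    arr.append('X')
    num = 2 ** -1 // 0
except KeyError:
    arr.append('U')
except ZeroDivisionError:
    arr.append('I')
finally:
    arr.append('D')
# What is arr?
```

Step-by-step execution trace:
1. try: `arr.append('X')` → arr = ['X'].
2. `num = 2 ** -1 // 0` raises ZeroDivisionError.
3. `except KeyError` does not match ZeroDivisionError; skipped.
4. `except ZeroDivisionError` matches → `arr.append('I')` → arr = ['X', 'I'].
5. finally always runs: `arr.append('D')` → arr = ['X', 'I', 'D'].
Result: ['X', 'I', 'D']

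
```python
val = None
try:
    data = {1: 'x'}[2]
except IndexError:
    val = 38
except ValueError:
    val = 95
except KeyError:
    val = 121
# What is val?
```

Step-by-step execution trace:
1. `data = {1: 'x'}[2]` raises KeyError.
2. `except IndexError` does not match KeyError; skipped.
3. `except ValueError` does not match KeyError; skipped.
4. `except KeyError` matches → val = 121.
Result: 121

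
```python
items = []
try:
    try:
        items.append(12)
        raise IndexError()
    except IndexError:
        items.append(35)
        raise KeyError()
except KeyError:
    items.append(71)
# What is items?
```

Step-by-step execution trace:
1. Inner try: `items.append(12)` → items = [12].
2. `raise IndexError()` raises IndexError.
3. Inner `except IndexError` matches → `items.append(35)` → items = [12, 35].
4. `raise KeyError()` raises KeyError; propagates to outer try.
5. Outer `except KeyError` matches → `items.append(71)` → items = [12, 35, 71].
Result: [12, 35, 71]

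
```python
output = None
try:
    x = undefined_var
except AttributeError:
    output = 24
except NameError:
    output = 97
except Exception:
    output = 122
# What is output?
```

Step-by-step execution trace:
1. `x = undefined_var` raises NameError.
2. `except AttributeError` does not match NameError; skipped.
3. `except NameError` matches → output = 97.
4. Remaining except clauses are skipped.
Result: 97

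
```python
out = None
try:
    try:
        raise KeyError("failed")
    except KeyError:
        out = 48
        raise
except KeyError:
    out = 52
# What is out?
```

Step-by-step execution trace:
1. Inner try: `raise KeyError("failed")` raises KeyError.
2. Inner `except KeyError` matches → out = 48.
3. bare `raise` re-raises the same KeyError.
4. Outer `except KeyError` matches → out = 52.
Result: 52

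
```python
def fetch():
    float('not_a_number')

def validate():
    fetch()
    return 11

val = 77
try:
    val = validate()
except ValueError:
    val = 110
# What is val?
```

Step-by-step execution trace:
1. val starts at 77.
2. try: `validate()` calls `fetch()`.
3. `fetch()` evaluates `float('not_a_number')`, which raises ValueError; it propagates through validate (uncaught).
4. `return 11` in validate is not reached; the assignment to val does not complete.
5. `except ValueError` matches → val = 110.
Result: 110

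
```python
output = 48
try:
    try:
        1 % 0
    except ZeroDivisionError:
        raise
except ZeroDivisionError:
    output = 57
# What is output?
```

Step-by-step execution trace:
1. Inner try: `1 % 0` raises ZeroDivisionError.
2. Inner `except ZeroDivisionError` matches; bare `raise` re-raises the same ZeroDivisionError.
3. Outer `except ZeroDivisionError` matches → output = 57.
Result: 57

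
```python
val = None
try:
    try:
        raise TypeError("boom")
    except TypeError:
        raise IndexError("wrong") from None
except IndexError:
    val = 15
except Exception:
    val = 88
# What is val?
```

Step-by-step execution trace:
1. Inner try raises TypeError; inner `except TypeError` catches it.
2. `raise IndexError(...) from None` raises IndexError (from None suppresses __context__, but the active exception is still IndexError).
3. Outer `except IndexError` matches → val = 15.
4. `except Exception` is not reached.
Result: 15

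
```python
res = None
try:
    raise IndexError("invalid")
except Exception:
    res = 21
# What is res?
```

Step-by-step execution trace:
1. `raise IndexError(...)` raises IndexError.
2. `except Exception` matches (IndexError is a subclass of Exception) → res = 21.
Result: 21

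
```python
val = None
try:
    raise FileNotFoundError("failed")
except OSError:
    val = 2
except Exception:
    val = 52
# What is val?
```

Step-by-step execution trace:
1. `raise FileNotFoundError(...)` raises FileNotFoundError.
2. `except OSError` matches (FileNotFoundError is a subclass of OSError) → val = 2.
3. `except Exception` is not reached.
Result: 2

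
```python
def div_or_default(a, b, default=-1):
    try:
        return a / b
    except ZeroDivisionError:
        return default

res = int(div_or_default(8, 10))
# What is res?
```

Step-by-step execution trace:
1. `div_or_default(8, 10)` enters try: `return 8 / 10` → returns 0.8. No exception raised.
2. `except ZeroDivisionError` is skipped.
3. `int(0.8)` → 0 → res = 0.
Result: 0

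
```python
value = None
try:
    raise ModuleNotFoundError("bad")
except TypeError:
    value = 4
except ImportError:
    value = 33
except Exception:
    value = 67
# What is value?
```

Step-by-step execution trace:
1. `raise ModuleNotFoundError(...)` raises ModuleNotFoundError.
2. `except TypeError` does not match (ModuleNotFoundError is not a subclass of TypeError); skipped.
3. `except ImportError` matches (ModuleNotFoundError is a subclass of ImportError) → value = 33.
4. `except Exception` is not reached.
Result: 33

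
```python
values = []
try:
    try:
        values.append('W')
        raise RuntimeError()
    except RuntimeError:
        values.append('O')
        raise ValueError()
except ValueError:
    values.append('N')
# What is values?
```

Step-by-step execution trace:
1. Inner try: `values.append('W')` → values = ['W'].
2. `raise RuntimeError()` raises RuntimeError.
3. Inner `except RuntimeError` matches → `values.append('O')` → values = ['W', 'O'].
4. `raise ValueError()` raises ValueError; propagates to outer try.
5. Outer `except ValueError` matches → `values.append('N')` → values = ['W', 'O', 'N'].
Result: ['W', 'O', 'N']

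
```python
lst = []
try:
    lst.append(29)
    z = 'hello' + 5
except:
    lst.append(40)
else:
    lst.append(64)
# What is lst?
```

Step-by-step execution trace:
1. try: `lst.append(29)` → lst = [29].
2. `z = 'hello' + 5` raises TypeError.
3. bare `except` matches → `lst.append(40)` → lst = [29, 40].
4. `else` is skipped (an exception was raised).
Result: [29, 40]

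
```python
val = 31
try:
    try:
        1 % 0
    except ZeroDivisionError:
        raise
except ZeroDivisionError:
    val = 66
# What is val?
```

Step-by-step execution trace:
1. Inner try: `1 % 0` raises ZeroDivisionError.
2. Inner `except ZeroDivisionError` matches; bare `raise` re-raises the same ZeroDivisionError.
3. Outer `except ZeroDivisionError` matches → val = 66.
Result: 66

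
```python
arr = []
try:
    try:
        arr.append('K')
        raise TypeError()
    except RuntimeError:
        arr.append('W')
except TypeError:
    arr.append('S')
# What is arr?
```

Step-by-step execution trace:
1. Inner try: `arr.append('K')` → arr = ['K'].
2. `raise TypeError()` raises TypeError.
3. Inner `except RuntimeError` does not match TypeError; exception propagates to outer try.
4. Outer `except TypeError` matches → `arr.append('S')` → arr = ['K', 'S'].
Result: ['K', 'S']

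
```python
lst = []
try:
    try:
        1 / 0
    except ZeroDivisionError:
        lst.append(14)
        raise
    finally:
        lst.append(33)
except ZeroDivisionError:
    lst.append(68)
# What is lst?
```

Step-by-step execution trace:
1. Inner try: `1 / 0` raises ZeroDivisionError.
2. Inner `except ZeroDivisionError` matches → `lst.append(14)` → lst = [14].
3. bare `raise` re-raises ZeroDivisionError.
4. Inner `finally` runs during unwinding: `lst.append(33)` → lst = [14, 33].
5. Outer `except ZeroDivisionError` matches → `lst.append(68)` → lst = [14, 33, 68].
Result: [14, 33, 68]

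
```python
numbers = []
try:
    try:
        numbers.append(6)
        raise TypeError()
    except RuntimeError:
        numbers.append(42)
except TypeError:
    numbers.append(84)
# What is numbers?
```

Step-by-step execution trace:
1. Inner try: `numbers.append(6)` → numbers = [6].
2. `raise TypeError()` raises TypeError.
3. Inner `except RuntimeError` does not match TypeError; exception propagates to outer try.
4. Outer `except TypeError` matches → `numbers.append(84)` → numbers = [6, 84].
Result: [6, 84]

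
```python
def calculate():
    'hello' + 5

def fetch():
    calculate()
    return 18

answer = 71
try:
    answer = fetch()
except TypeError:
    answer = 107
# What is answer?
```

Step-by-step execution trace:
1. answer starts at 71.
2. try: `fetch()` calls `calculate()`.
3. `calculate()` evaluates `'hello' + 5`, which raises TypeError; it propagates through fetch (uncaught).
4. `return 18` in fetch is not reached; the assignment to answer does not complete.
5. `except TypeError` matches → answer = 107.
Result: 107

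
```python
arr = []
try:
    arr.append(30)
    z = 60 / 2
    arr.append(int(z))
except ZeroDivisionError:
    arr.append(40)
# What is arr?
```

Step-by-step execution trace:
1. try: `arr.append(30)` → arr = [30].
2. `z = 60 / 2` → z = 30.0. No exception raised.
3. `arr.append(int(z))` → arr = [30, 30].
4. `except ZeroDivisionError` is skipped (no exception was raised).
Result: [30, 30]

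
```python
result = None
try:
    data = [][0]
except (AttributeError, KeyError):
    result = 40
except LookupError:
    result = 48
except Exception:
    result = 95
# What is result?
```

Step-by-step execution trace:
1. `data = [][0]` raises IndexError.
2. `except (AttributeError, KeyError)` does not match IndexError; skipped.
3. `except LookupError` matches (IndexError is a subclass of LookupError) → result = 48.
4. `except Exception` is not reached.
Result: 48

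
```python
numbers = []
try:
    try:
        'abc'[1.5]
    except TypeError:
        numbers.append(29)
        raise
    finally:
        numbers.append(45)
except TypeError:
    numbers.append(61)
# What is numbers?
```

Step-by-step execution trace:
1. Inner try: `'abc'[1.5]` raises TypeError.
2. Inner `except TypeError` matches → `numbers.append(29)` → numbers = [29].
3. bare `raise` re-raises TypeError.
4. Inner `finally` runs during unwinding: `numbers.append(45)` → numbers = [29, 45].
5. Outer `except TypeError` matches → `numbers.append(61)` → numbers = [29, 45, 61].
Result: [29, 45, 61]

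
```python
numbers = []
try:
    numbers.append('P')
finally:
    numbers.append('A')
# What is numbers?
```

Step-by-step execution trace:
1. try: `numbers.append('P')` → numbers = ['P'].
2. The try body completes without raising.
3. finally always runs: `numbers.append('A')` → numbers = ['P', 'A'].
Result: ['P', 'A']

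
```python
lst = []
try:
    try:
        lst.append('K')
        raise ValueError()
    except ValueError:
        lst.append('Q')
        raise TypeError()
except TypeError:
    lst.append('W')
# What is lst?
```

Step-by-step execution trace:
1. Inner try: `lst.append('K')` → lst = ['K'].
2. `raise ValueError()` raises ValueError.
3. Inner `except ValueError` matches → `lst.append('Q')` → lst = ['K', 'Q'].
4. `raise TypeError()` raises TypeError; propagates to outer try.
5. Outer `except TypeError` matches → `lst.append('W')` → lst = ['K', 'Q', 'W'].
Result: ['K', 'Q', 'W']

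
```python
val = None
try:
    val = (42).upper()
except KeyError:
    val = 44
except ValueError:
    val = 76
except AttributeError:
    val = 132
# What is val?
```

Step-by-step execution trace:
1. `val = (42).upper()` raises AttributeError.
2. `except KeyError` does not match AttributeError; skipped.
3. `except ValueError` does not match AttributeError; skipped.
4. `except AttributeError` matches → val = 132.
Result: 132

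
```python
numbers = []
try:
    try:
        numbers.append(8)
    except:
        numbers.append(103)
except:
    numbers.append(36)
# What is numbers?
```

Step-by-step execution trace:
1. Inner try: `numbers.append(8)` → numbers = [8]. No exception raised.
2. Inner `except` is skipped.
3. Inner try completes normally; outer `except` is skipped.
Result: [8]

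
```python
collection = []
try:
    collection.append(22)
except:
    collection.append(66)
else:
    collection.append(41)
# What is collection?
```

Step-by-step execution trace:
1. try: `collection.append(22)` → collection = [22]. No exception raised.
2. `except` is skipped.
3. `else` runs (try completed without exception): `collection.append(41)` → collection = [22, 41].
Result: [22, 41]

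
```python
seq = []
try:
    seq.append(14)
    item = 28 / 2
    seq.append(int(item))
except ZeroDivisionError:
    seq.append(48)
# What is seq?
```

Step-by-step execution trace:
1. try: `seq.append(14)` → seq = [14].
2. `item = 28 / 2` → item = 14.0. No exception raised.
3. `seq.append(int(item))` → seq = [14, 14].
4. `except ZeroDivisionError` is skipped (no exception was raised).
Result: [14, 14]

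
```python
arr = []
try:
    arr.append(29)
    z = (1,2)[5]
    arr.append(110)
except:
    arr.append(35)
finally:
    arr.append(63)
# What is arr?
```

Step-by-step execution trace:
1. try: `arr.append(29)` → arr = [29].
2. `z = (1,2)[5]` raises IndexError; `arr.append(110)` is not reached.
3. bare `except` matches → `arr.append(35)` → arr = [29, 35].
4. finally always runs: `arr.append(63)` → arr = [29, 35, 63].
Result: [29, 35, 63]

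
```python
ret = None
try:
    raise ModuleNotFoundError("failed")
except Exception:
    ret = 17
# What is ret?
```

Step-by-step execution trace:
1. `raise ModuleNotFoundError(...)` raises ModuleNotFoundError.
2. `except Exception` matches (ModuleNotFoundError is a subclass of Exception) → ret = 17.
Result: 17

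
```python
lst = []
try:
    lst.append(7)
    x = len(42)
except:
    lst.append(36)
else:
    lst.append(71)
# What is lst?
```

Step-by-step execution trace:
1. try: `lst.append(7)` → lst = [7].
2. `x = len(42)` raises TypeError.
3. bare `except` matches → `lst.append(36)` → lst = [7, 36].
4. `else` is skipped (an exception was raised).
Result: [7, 36]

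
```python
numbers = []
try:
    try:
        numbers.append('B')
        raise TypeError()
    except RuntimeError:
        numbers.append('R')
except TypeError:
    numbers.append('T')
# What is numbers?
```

Step-by-step execution trace:
1. Inner try: `numbers.append('B')` → numbers = ['B'].
2. `raise TypeError()` raises TypeError.
3. Inner `except RuntimeError` does not match TypeError; exception propagates to outer try.
4. Outer `except TypeError` matches → `numbers.append('T')` → numbers = ['B', 'T'].
Result: ['B', 'T']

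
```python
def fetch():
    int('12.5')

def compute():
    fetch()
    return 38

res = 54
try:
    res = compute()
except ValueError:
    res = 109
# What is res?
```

Step-by-step execution trace:
1. res starts at 54.
2. try: `compute()` calls `fetch()`.
3. `fetch()` evaluates `int('12.5')`, which raises ValueError; it propagates through compute (uncaught).
4. `return 38` in compute is not reached; the assignment to res does not complete.
5. `except ValueError` matches → res = 109.
Result: 109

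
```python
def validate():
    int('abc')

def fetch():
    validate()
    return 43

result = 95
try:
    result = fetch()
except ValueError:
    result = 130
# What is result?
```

Step-by-step execution trace:
1. result starts at 95.
2. try: `fetch()` calls `validate()`.
3. `validate()` evaluates `int('abc')`, which raises ValueError; it propagates through fetch (uncaught).
4. `return 43` in fetch is not reached; the assignment to result does not complete.
5. `except ValueError` matches → result = 130.
Result: 130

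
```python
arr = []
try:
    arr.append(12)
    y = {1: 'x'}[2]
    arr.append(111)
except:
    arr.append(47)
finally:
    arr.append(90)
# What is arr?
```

Step-by-step execution trace:
1. try: `arr.append(12)` → arr = [12].
2. `y = {1: 'x'}[2]` raises KeyError; `arr.append(111)` is not reached.
3. bare `except` matches → `arr.append(47)` → arr = [12, 47].
4. finally always runs: `arr.append(90)` → arr = [12, 47, 90].
Result: [12, 47, 90]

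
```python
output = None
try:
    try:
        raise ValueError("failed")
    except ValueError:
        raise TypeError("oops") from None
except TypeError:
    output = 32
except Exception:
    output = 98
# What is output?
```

Step-by-step execution trace:
1. Inner try raises ValueError; inner `except ValueError` catches it.
2. `raise TypeError(...) from None` raises TypeError (from None suppresses __context__, but the active exception is still TypeError).
3. Outer `except TypeError` matches → output = 32.
4. `except Exception` is not reached.
Result: 32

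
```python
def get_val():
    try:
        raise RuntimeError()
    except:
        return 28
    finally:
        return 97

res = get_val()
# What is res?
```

Step-by-step execution trace:
1. `get_val()` enters try: `raise RuntimeError()` raises RuntimeError.
2. bare `except` matches → `return 28` sets pending return value 28.
3. Before returning, `finally: return 97` runs and overrides the pending return.
4. get_val() returns 97 → res = 97.
Result: 97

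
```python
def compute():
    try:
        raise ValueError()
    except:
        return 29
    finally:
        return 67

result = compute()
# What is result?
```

Step-by-step execution trace:
1. `compute()` enters try: `raise ValueError()` raises ValueError.
2. bare `except` matches → `return 29` sets pending return value 29.
3. Before returning, `finally: return 67` runs and overrides the pending return.
4. compute() returns 67 → result = 67.
Result: 67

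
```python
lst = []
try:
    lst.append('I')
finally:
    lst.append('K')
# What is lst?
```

Step-by-step execution trace:
1. try: `lst.append('I')` → lst = ['I'].
2. The try body completes without raising.
3. finally always runs: `lst.append('K')` → lst = ['I', 'K'].
Result: ['I', 'K']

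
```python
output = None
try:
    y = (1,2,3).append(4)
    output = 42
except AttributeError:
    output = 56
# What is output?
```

Step-by-step execution trace:
1. `y = (1,2,3).append(4)` raises AttributeError.
2. `output = 42` is not reached.
3. `except AttributeError` matches → output = 56.
Result: 56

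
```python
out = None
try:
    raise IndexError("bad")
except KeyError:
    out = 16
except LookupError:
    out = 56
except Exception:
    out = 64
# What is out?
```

Step-by-step execution trace:
1. `raise IndexError(...)` raises IndexError.
2. `except KeyError` does not match (IndexError is not a subclass of KeyError); skipped.
3. `except LookupError` matches (IndexError is a subclass of LookupError) → out = 56.
4. `except Exception` is not reached.
Result: 56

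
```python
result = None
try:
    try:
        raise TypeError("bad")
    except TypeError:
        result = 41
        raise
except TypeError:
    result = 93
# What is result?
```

Step-by-step execution trace:
1. Inner try: `raise TypeError("bad")` raises TypeError.
2. Inner `except TypeError` matches → result = 41.
3. bare `raise` re-raises the same TypeError.
4. Outer `except TypeError` matches → result = 93.
Result: 93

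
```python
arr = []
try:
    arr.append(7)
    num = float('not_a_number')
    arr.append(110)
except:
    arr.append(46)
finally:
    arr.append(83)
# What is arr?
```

Step-by-step execution trace:
1. try: `arr.append(7)` → arr = [7].
2. `num = float('not_a_number')` raises ValueError; `arr.append(110)` is not reached.
3. bare `except` matches → `arr.append(46)` → arr = [7, 46].
4. finally always runs: `arr.append(83)` → arr = [7, 46, 83].
Result: [7, 46, 83]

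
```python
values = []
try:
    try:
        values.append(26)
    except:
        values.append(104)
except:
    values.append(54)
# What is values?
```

Step-by-step execution trace:
1. Inner try: `values.append(26)` → values = [26]. No exception raised.
2. Inner `except` is skipped.
3. Inner try completes normally; outer `except` is skipped.
Result: [26]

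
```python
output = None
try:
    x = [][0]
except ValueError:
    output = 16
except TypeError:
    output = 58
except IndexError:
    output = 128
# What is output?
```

Step-by-step execution trace:
1. `x = [][0]` raises IndexError.
2. `except ValueError` does not match IndexError; skipped.
3. `except TypeError` does not match IndexError; skipped.
4. `except IndexError` matches → output = 128.
Result: 128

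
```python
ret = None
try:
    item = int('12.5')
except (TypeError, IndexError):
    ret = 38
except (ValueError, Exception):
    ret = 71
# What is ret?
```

Step-by-step execution trace:
1. `item = int('12.5')` raises ValueError.
2. `except (TypeError, IndexError)` does not match ValueError; skipped.
3. `except (ValueError, Exception)` matches (ValueError is in the tuple) → ret = 71.
Result: 71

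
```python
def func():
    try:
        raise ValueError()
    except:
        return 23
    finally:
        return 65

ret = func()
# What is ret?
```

Step-by-step execution trace:
1. `func()` enters try: `raise ValueError()` raises ValueError.
2. bare `except` matches → `return 23` sets pending return value 23.
3. Before returning, `finally: return 65` runs and overrides the pending return.
4. func() returns 65 → ret = 65.
Result: 65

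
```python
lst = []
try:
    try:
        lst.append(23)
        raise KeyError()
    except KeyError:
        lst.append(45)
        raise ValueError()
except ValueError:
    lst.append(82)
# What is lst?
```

Step-by-step execution trace:
1. Inner try: `lst.append(23)` → lst = [23].
2. `raise KeyError()` raises KeyError.
3. Inner `except KeyError` matches → `lst.append(45)` → lst = [23, 45].
4. `raise ValueError()` raises ValueError; propagates to outer try.
5. Outer `except ValueError` matches → `lst.append(82)` → lst = [23, 45, 82].
Result: [23, 45, 82]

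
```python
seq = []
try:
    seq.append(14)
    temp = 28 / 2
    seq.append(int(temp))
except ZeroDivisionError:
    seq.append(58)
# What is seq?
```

Step-by-step execution trace:
1. try: `seq.append(14)` → seq = [14].
2. `temp = 28 / 2` → temp = 14.0. No exception raised.
3. `seq.append(int(temp))` → seq = [14, 14].
4. `except ZeroDivisionError` is skipped (no exception was raised).
Result: [14, 14]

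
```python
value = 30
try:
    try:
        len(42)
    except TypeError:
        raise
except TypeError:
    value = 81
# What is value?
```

Step-by-step execution trace:
1. Inner try: `len(42)` raises TypeError.
2. Inner `except TypeError` matches; bare `raise` re-raises the same TypeError.
3. Outer `except TypeError` matches → value = 81.
Result: 81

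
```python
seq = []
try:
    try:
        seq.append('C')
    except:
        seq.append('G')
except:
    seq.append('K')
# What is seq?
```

Step-by-step execution trace:
1. Inner try: `seq.append('C')` → seq = ['C']. No exception raised.
2. Inner `except` is skipped.
3. Inner try completes normally; outer `except` is skipped.
Result: ['C']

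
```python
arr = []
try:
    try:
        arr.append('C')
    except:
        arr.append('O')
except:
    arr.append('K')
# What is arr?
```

Step-by-step execution trace:
1. Inner try: `arr.append('C')` → arr = ['C']. No exception raised.
2. Inner `except` is skipped.
3. Inner try completes normally; outer `except` is skipped.
Result: ['C']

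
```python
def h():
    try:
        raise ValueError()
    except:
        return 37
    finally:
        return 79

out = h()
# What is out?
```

Step-by-step execution trace:
1. `h()` enters try: `raise ValueError()` raises ValueError.
2. bare `except` matches → `return 37` sets pending return value 37.
3. Before returning, `finally: return 79` runs and overrides the pending return.
4. h() returns 79 → out = 79.
Result: 79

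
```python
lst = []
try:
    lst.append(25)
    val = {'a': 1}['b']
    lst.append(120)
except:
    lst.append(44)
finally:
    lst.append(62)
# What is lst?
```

Step-by-step execution trace:
1. try: `lst.append(25)` → lst = [25].
2. `val = {'a': 1}['b']` raises KeyError; `lst.append(120)` is not reached.
3. bare `except` matches → `lst.append(44)` → lst = [25, 44].
4. finally always runs: `lst.append(62)` → lst = [25, 44, 62].
Result: [25, 44, 62]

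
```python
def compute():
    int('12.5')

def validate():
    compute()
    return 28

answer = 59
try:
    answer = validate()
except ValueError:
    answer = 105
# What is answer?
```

Step-by-step execution trace:
1. answer starts at 59.
2. try: `validate()` calls `compute()`.
3. `compute()` evaluates `int('12.5')`, which raises ValueError; it propagates through validate (uncaught).
4. `return 28` in validate is not reached; the assignment to answer does not complete.
5. `except ValueError` matches → answer = 105.
Result: 105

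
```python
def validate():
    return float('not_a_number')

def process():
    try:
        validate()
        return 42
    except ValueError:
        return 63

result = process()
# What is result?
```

Step-by-step execution trace:
1. `process()` calls `validate()`.
2. `validate()` evaluates `float('not_a_number')`, which raises ValueError; it propagates to the caller.
3. `return 42` is not reached.
4. `except ValueError` in process matches → returns 63.
5. result = 63.
Result: 63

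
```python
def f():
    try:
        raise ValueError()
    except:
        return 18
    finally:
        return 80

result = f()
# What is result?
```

Step-by-step execution trace:
1. `f()` enters try: `raise ValueError()` raises ValueError.
2. bare `except` matches → `return 18` sets pending return value 18.
3. Before returning, `finally: return 80` runs and overrides the pending return.
4. f() returns 80 → result = 80.
Result: 80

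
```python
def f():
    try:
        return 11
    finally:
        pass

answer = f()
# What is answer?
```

Step-by-step execution trace:
1. `f()` enters try: `return 11` sets pending return value 11.
2. Before returning, `finally: pass` runs (no effect).
3. f() returns 11 → answer = 11.
Result: 11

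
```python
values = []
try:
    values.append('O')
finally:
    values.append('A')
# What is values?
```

Step-by-step execution trace:
1. try: `values.append('O')` → values = ['O'].
2. The try body completes without raising.
3. finally always runs: `values.append('A')` → values = ['O', 'A'].
Result: ['O', 'A']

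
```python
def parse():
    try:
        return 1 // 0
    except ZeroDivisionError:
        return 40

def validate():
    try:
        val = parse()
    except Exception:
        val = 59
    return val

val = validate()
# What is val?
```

Step-by-step execution trace:
1. `validate()` calls `parse()`.
2. In parse: `1 // 0` raises ZeroDivisionError; `except ZeroDivisionError` catches it → returns 40.
3. In validate: `val = parse()` → val = 40. No exception reaches validate.
4. `except Exception` is skipped; validate returns 40.
5. val = 40.
Result: 40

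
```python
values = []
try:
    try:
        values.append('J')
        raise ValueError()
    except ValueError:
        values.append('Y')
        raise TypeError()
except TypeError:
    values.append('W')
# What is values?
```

Step-by-step execution trace:
1. Inner try: `values.append('J')` → values = ['J'].
2. `raise ValueError()` raises ValueError.
3. Inner `except ValueError` matches → `values.append('Y')` → values = ['J', 'Y'].
4. `raise TypeError()` raises TypeError; propagates to outer try.
5. Outer `except TypeError` matches → `values.append('W')` → values = ['J', 'Y', 'W'].
Result: ['J', 'Y', 'W']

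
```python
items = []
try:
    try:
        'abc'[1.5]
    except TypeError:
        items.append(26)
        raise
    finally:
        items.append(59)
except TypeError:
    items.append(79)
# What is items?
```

Step-by-step execution trace:
1. Inner try: `'abc'[1.5]` raises TypeError.
2. Inner `except TypeError` matches → `items.append(26)` → items = [26].
3. bare `raise` re-raises TypeError.
4. Inner `finally` runs during unwinding: `items.append(59)` → items = [26, 59].
5. Outer `except TypeError` matches → `items.append(79)` → items = [26, 59, 79].
Result: [26, 59, 79]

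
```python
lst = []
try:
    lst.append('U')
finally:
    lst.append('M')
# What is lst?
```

Step-by-step execution trace:
1. try: `lst.append('U')` → lst = ['U'].
2. The try body completes without raising.
3. finally always runs: `lst.append('M')` → lst = ['U', 'M'].
Result: ['U', 'M']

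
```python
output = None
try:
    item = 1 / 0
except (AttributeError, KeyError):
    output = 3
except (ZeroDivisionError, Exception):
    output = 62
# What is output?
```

Step-by-step execution trace:
1. `item = 1 / 0` raises ZeroDivisionError.
2. `except (AttributeError, KeyError)` does not match ZeroDivisionError; skipped.
3. `except (ZeroDivisionError, Exception)` matches (ZeroDivisionError is in the tuple) → output = 62.
Result: 62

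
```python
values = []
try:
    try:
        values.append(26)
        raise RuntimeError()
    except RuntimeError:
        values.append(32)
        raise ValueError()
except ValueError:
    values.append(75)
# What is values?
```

Step-by-step execution trace:
1. Inner try: `values.append(26)` → values = [26].
2. `raise RuntimeError()` raises RuntimeError.
3. Inner `except RuntimeError` matches → `values.append(32)` → values = [26, 32].
4. `raise ValueError()` raises ValueError; propagates to outer try.
5. Outer `except ValueError` matches → `values.append(75)` → values = [26, 32, 75].
Result: [26, 32, 75]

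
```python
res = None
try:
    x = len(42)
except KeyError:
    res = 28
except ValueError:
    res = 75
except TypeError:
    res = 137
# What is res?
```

Step-by-step execution trace:
1. `x = len(42)` raises TypeError.
2. `except KeyError` does not match TypeError; skipped.
3. `except ValueError` does not match TypeError; skipped.
4. `except TypeError` matches → res = 137.
Result: 137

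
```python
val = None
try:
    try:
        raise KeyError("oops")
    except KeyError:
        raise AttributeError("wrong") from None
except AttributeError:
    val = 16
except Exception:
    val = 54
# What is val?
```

Step-by-step execution trace:
1. Inner try raises KeyError; inner `except KeyError` catches it.
2. `raise AttributeError(...) from None` raises AttributeError (from None suppresses __context__, but the active exception is still AttributeError).
3. Outer `except AttributeError` matches → val = 16.
4. `except Exception` is not reached.
Result: 16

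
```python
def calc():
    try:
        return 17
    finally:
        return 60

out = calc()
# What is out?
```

Step-by-step execution trace:
1. `calc()` enters try: `return 17` sets pending return value 17.
2. Before returning, `finally: return 60` runs and overrides the pending return.
3. calc() returns 60 → out = 60.
Result: 60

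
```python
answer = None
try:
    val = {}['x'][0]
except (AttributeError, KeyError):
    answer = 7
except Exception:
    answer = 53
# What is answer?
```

Step-by-step execution trace:
1. `val = {}['x'][0]` raises KeyError.
2. `except (AttributeError, KeyError)` matches (KeyError is in the tuple) → answer = 7.
3. `except Exception` is not reached.
Result: 7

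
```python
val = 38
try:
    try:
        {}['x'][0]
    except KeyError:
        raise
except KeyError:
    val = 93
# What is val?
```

Step-by-step execution trace:
1. Inner try: `{}['x'][0]` raises KeyError.
2. Inner `except KeyError` matches; bare `raise` re-raises the same KeyError.
3. Outer `except KeyError` matches → val = 93.
Result: 93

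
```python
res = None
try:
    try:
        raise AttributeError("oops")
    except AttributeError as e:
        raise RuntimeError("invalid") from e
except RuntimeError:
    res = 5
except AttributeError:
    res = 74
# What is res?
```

Step-by-step execution trace:
1. Inner try raises AttributeError; inner `except AttributeError as e` catches it.
2. `raise RuntimeError(...) from e` raises RuntimeError (AttributeError is attached as __cause__, but only RuntimeError is active).
3. Outer `except RuntimeError` matches → res = 5.
4. `except AttributeError` is not reached.
Result: 5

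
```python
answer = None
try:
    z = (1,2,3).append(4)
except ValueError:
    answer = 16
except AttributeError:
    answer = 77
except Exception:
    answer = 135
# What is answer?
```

Step-by-step execution trace:
1. `z = (1,2,3).append(4)` raises AttributeError.
2. `except ValueError` does not match AttributeError; skipped.
3. `except AttributeError` matches → answer = 77.
4. Remaining except clauses are skipped.
Result: 77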